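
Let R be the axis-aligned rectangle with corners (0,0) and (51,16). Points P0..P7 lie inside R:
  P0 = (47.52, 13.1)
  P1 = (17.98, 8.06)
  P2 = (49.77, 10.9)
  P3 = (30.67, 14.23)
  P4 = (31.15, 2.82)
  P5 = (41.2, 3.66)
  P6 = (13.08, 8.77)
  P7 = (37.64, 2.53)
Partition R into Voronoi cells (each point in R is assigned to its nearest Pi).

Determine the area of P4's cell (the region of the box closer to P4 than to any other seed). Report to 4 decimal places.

Area of P4's cell: 88.1349

1. box [0,51]×[0,16]: [(0, 0) (51, 0) (51, 16) (0, 16)]
2. ⊥bis P4·P0 via (39.335,7.96): [(0, 0) (44.3337, 0) (34.2861, 16) (0, 16)]  |A|=628.9581
3. ⊥bis P4·P1 via (24.565,5.44): [(22.4006, 0) (44.3337, 0) (34.2861, 16) (28.7665, 16)]  |A|=219.6212
4. ⊥bis P4·P2 via (40.46,6.86): [(22.4006, 0) (43.4368, 0) (41.4311, 4.6221) (34.2861, 16) (28.7665, 16)]  |A|=217.5485
5. ⊥bis P4·P3 via (30.91,8.525): [(25.7053, 8.306) (22.4006, 0) (43.4368, 0) (41.4311, 4.6221) (38.7725, 8.8558)]  |A|=148.4045
6. ⊥bis P4·P5 via (36.175,3.24): [(35.7164, 8.7272) (25.7053, 8.306) (22.4006, 0) (36.4458, 0)]  |A|=102.168
7. ⊥bis P4·P6 via (22.115,5.795): [(35.7164, 8.7272) (25.7053, 8.306) (22.4006, 0) (36.4458, 0)]  |A|=102.168
8. ⊥bis P4·P7 via (34.395,2.675): [(34.6635, 8.6829) (25.7053, 8.306) (22.4006, 0) (34.2755, 0)]  |A|=88.1349
9. canonical 4-gon: [(34.6635, 8.6829) (25.7053, 8.306) (22.4006, 0) (34.2755, 0)]
10. shoelace: 88.1349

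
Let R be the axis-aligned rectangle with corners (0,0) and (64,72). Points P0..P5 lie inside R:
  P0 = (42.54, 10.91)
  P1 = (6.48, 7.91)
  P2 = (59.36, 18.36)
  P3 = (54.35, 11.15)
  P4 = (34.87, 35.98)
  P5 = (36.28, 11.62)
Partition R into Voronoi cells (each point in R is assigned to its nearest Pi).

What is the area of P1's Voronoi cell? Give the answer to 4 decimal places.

Area of P1's cell: 681.6686

1. box [0,64]×[0,72]: [(0, 0) (64, 0) (64, 72) (0, 72)]
2. ⊥bis P1·P0 via (24.51,9.41): [(0, 0) (25.2929, 0) (19.3028, 72) (0, 72)]  |A|=1605.4455
3. ⊥bis P1·P2 via (32.92,13.135): [(0, 0) (25.2929, 0) (19.3028, 72) (0, 72)]  |A|=1605.4455
4. ⊥bis P1·P3 via (30.415,9.53): [(0, 0) (25.2929, 0) (19.3028, 72) (0, 72)]  |A|=1605.4455
5. ⊥bis P1·P4 via (20.675,21.945): [(0, 42.8557) (0, 0) (25.2929, 0) (23.7237, 18.8616)]  |A|=746.8789
6. ⊥bis P1·P5 via (21.38,9.765): [(19.7467, 22.8838) (0, 42.8557) (0, 0) (22.5957, 0)]  |A|=681.6686
7. canonical 4-gon: [(19.7467, 22.8838) (0, 42.8557) (0, 0) (22.5957, 0)]
8. shoelace: 681.6686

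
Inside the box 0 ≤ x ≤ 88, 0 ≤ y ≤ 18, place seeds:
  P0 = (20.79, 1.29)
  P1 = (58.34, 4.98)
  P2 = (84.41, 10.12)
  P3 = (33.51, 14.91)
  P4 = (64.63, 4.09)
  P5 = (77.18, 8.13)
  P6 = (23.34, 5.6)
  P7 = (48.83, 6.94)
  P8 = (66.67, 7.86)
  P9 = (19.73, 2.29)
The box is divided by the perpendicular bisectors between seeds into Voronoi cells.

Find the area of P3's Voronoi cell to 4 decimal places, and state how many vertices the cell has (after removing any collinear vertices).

Area of P3's cell: 192.5890 (3 vertices)

1. box [0,88]×[0,18]: [(0, 0) (88, 0) (88, 18) (0, 18)]
2. ⊥bis P3·P0 via (27.15,8.1): [(35.8231, 0) (88, 0) (88, 18) (16.5495, 18)]  |A|=1112.6462
3. ⊥bis P3·P1 via (45.925,9.945): [(35.8231, 0) (41.9478, 0) (49.1464, 18) (16.5495, 18)]  |A|=348.4936
4. ⊥bis P3·P2 via (58.96,12.515): [(35.8231, 0) (41.9478, 0) (49.1464, 18) (16.5495, 18)]  |A|=348.4936
5. ⊥bis P3·P4 via (49.07,9.5): [(35.8231, 0) (41.9478, 0) (49.1464, 18) (16.5495, 18)]  |A|=348.4936
6. ⊥bis P3·P5 via (55.345,11.52): [(35.8231, 0) (41.9478, 0) (49.1464, 18) (16.5495, 18)]  |A|=348.4936
7. ⊥bis P3·P6 via (28.425,10.255): [(37.8128, 0) (41.9478, 0) (49.1464, 18) (21.3349, 18)]  |A|=287.5176
8. ⊥bis P3·P7 via (41.17,10.925): [(36.3294, 1.6204) (44.8507, 18) (21.3349, 18)]  |A|=192.589
9. ⊥bis P3·P8 via (50.09,11.385): [(36.3294, 1.6204) (44.8507, 18) (21.3349, 18)]  |A|=192.589
10. ⊥bis P3·P9 via (26.62,8.6): [(36.3294, 1.6204) (44.8507, 18) (21.3349, 18)]  |A|=192.589
11. canonical 3-gon: [(36.3294, 1.6204) (44.8507, 18) (21.3349, 18)]
12. shoelace: 192.589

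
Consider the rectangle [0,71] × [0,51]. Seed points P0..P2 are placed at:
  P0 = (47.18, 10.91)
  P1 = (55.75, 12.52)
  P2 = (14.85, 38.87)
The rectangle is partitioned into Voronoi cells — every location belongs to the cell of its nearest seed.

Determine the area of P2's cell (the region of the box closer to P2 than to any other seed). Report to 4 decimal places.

Area of P2's cell: 1599.6671

1. box [0,71]×[0,51]: [(0, 0) (71, 0) (71, 51) (0, 51)]
2. ⊥bis P2·P0 via (31.015,24.89): [(0, 0) (9.4893, 0) (53.5957, 51) (0, 51)]  |A|=1608.6699
3. ⊥bis P2·P1 via (35.3,25.695): [(0, 0) (9.4893, 0) (45.7821, 41.9651) (51.6029, 51) (0, 51)]  |A|=1599.6671
4. canonical 5-gon: [(0, 0) (9.4893, 0) (45.7821, 41.9651) (51.6029, 51) (0, 51)]
5. shoelace: 1599.6671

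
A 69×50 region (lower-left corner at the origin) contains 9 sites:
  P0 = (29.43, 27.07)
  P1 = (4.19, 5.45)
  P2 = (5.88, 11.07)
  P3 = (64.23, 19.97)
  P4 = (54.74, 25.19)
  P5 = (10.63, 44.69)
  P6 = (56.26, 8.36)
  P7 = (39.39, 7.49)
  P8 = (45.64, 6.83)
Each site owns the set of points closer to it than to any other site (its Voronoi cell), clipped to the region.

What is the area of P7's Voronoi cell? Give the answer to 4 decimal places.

1. box [0,69]×[0,50]: [(0, 0) (69, 0) (69, 50) (0, 50)]
2. ⊥bis P7·P0 via (34.41,17.28): [(0.4399, 0) (69, 0) (69, 34.8753)]  |A|=1195.5281
3. ⊥bis P7·P1 via (21.79,6.47): [(21.5428, 10.7347) (22.165, 0) (69, 0) (69, 34.8753)]  |A|=1078.9219
4. ⊥bis P7·P2 via (22.635,9.28): [(22.8621, 11.4058) (21.9816, 3.164) (22.165, 0) (69, 0) (69, 34.8753)]  |A|=1073.7808
5. ⊥bis P7·P3 via (51.81,13.73): [(46.8477, 23.6068) (22.8621, 11.4058) (21.9816, 3.164) (22.165, 0) (58.7082, 0)]  |A|=566.018
6. ⊥bis P7·P4 via (47.065,16.34): [(53.15, 11.0629) (41.7032, 20.9899) (22.8621, 11.4058) (21.9816, 3.164) (22.165, 0) (58.7082, 0)]  |A|=525.5054
7. ⊥bis P7·P5 via (25.01,26.09): [(53.15, 11.0629) (41.7032, 20.9899) (22.8621, 11.4058) (21.9816, 3.164) (22.165, 0) (58.7082, 0)]  |A|=525.5054
8. ⊥bis P7·P6 via (47.825,7.925): [(47.4063, 16.044) (41.7032, 20.9899) (22.8621, 11.4058) (21.9816, 3.164) (22.165, 0) (48.2337, 0)]  |A|=423.5511
9. ⊥bis P7·P8 via (42.515,7.16): [(43.7848, 19.1847) (41.7032, 20.9899) (22.8621, 11.4058) (21.9816, 3.164) (22.165, 0) (41.7589, 0)]  |A|=333.6903
10. canonical 6-gon: [(43.7848, 19.1847) (41.7032, 20.9899) (22.8621, 11.4058) (21.9816, 3.164) (22.165, 0) (41.7589, 0)]
11. shoelace: 333.6903

Area of P7's cell: 333.6903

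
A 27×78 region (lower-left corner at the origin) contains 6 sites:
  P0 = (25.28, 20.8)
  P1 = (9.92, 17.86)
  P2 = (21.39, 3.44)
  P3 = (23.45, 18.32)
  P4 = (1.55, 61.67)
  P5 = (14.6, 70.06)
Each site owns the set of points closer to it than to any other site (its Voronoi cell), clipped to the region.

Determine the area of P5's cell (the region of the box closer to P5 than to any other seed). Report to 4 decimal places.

1. box [0,27]×[0,78]: [(0, 0) (27, 0) (27, 78) (0, 78)]
2. ⊥bis P5·P0 via (19.94,45.43): [(0, 41.1068) (27, 46.9607) (27, 78) (0, 78)]  |A|=917.0887
3. ⊥bis P5·P1 via (12.26,43.96): [(0, 45.0592) (12.8966, 43.9029) (27, 46.9607) (27, 78) (0, 78)]  |A|=891.6029
4. ⊥bis P5·P2 via (17.995,36.75): [(0, 45.0592) (12.8966, 43.9029) (27, 46.9607) (27, 78) (0, 78)]  |A|=891.6029
5. ⊥bis P5·P3 via (19.025,44.19): [(0, 45.0592) (12.8966, 43.9029) (27, 46.9607) (27, 78) (0, 78)]  |A|=891.6029
6. ⊥bis P5·P4 via (8.075,65.865): [(21.0572, 45.6722) (27, 46.9607) (27, 78) (0.2733, 78)]  |A|=524.2386
7. canonical 4-gon: [(21.0572, 45.6722) (27, 46.9607) (27, 78) (0.2733, 78)]
8. shoelace: 524.2386

Area of P5's cell: 524.2386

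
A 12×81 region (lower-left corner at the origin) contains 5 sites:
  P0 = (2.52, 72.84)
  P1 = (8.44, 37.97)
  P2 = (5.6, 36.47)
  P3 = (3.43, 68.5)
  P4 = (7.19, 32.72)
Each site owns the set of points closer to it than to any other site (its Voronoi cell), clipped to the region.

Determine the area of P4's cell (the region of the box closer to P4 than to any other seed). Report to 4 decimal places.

Area of P4's cell: 407.9347

1. box [0,12]×[0,81]: [(0, 0) (12, 0) (12, 81) (0, 81)]
2. ⊥bis P4·P0 via (4.855,52.78): [(0, 52.2149) (0, 0) (12, 0) (12, 53.6117)]  |A|=634.9593
3. ⊥bis P4·P1 via (7.815,35.345): [(0, 37.2057) (0, 0) (12, 0) (12, 34.3486)]  |A|=429.3257
4. ⊥bis P4·P2 via (6.395,34.595): [(8.0384, 35.2918) (0, 31.8835) (0, 0) (12, 0) (12, 34.3486)]  |A|=407.9347
5. ⊥bis P4·P3 via (5.31,50.61): [(8.0384, 35.2918) (0, 31.8835) (0, 0) (12, 0) (12, 34.3486)]  |A|=407.9347
6. canonical 5-gon: [(8.0384, 35.2918) (0, 31.8835) (0, 0) (12, 0) (12, 34.3486)]
7. shoelace: 407.9347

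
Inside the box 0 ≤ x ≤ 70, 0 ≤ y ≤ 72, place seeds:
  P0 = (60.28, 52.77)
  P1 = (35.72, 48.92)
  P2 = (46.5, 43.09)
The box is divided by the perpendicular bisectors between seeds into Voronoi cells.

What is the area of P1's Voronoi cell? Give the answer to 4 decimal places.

Area of P1's cell: 2491.5431

1. box [0,70]×[0,72]: [(0, 0) (70, 0) (70, 72) (0, 72)]
2. ⊥bis P1·P0 via (48,50.845): [(0, 0) (55.9704, 0) (44.6838, 72) (0, 72)]  |A|=3623.5502
3. ⊥bis P1·P2 via (41.11,46.005): [(0, 0) (16.2297, 0) (47.0399, 56.9697) (44.6838, 72) (0, 72)]  |A|=2491.5431
4. canonical 5-gon: [(0, 0) (16.2297, 0) (47.0399, 56.9697) (44.6838, 72) (0, 72)]
5. shoelace: 2491.5431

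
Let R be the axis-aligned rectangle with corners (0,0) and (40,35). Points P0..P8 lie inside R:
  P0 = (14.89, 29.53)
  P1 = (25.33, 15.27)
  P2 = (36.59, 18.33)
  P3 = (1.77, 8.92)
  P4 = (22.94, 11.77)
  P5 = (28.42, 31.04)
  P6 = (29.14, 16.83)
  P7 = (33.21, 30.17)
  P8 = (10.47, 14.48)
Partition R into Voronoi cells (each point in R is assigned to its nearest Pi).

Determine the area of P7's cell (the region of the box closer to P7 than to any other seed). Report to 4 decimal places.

1. box [0,40]×[0,35]: [(0, 0) (40, 0) (40, 35) (0, 35)]
2. ⊥bis P7·P0 via (24.05,29.85): [(25.0928, 0) (40, 0) (40, 35) (23.8701, 35)]  |A|=543.1496
3. ⊥bis P7·P1 via (29.27,22.72): [(24.2055, 25.3984) (40, 17.0453) (40, 35) (23.8701, 35)]  |A|=219.2288
4. ⊥bis P7·P2 via (34.9,24.25): [(24.2055, 25.3984) (29.3648, 22.6699) (40, 25.7059) (40, 35) (23.8701, 35)]  |A|=173.1754
5. ⊥bis P7·P3 via (17.49,19.545): [(24.2055, 25.3984) (29.3648, 22.6699) (40, 25.7059) (40, 35) (23.8701, 35)]  |A|=173.1754
6. ⊥bis P7·P4 via (28.075,20.97): [(24.2055, 25.3984) (29.3648, 22.6699) (40, 25.7059) (40, 35) (23.8701, 35)]  |A|=173.1754
7. ⊥bis P7·P5 via (30.815,30.605): [(29.3742, 22.6725) (40, 25.7059) (40, 35) (31.6133, 35)]  |A|=101.072
8. ⊥bis P7·P6 via (31.175,23.5): [(29.6112, 23.9771) (31.7057, 23.3381) (40, 25.7059) (40, 35) (31.6133, 35)]  |A|=99.6301
9. ⊥bis P7·P8 via (21.84,22.325): [(29.6112, 23.9771) (31.7057, 23.3381) (40, 25.7059) (40, 35) (31.6133, 35)]  |A|=99.6301
10. canonical 5-gon: [(29.6112, 23.9771) (31.7057, 23.3381) (40, 25.7059) (40, 35) (31.6133, 35)]
11. shoelace: 99.6301

Area of P7's cell: 99.6301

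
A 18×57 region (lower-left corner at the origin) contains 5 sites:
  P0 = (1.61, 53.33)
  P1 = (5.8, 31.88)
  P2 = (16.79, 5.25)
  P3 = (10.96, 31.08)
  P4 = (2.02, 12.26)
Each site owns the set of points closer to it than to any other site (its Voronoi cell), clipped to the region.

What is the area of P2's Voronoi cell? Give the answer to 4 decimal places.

Area of P2's cell: 155.2250

1. box [0,18]×[0,57]: [(0, 0) (18, 0) (18, 57) (0, 57)]
2. ⊥bis P2·P0 via (9.2,29.29): [(0, 26.3853) (0, 0) (18, 0) (18, 32.0684)]  |A|=526.0834
3. ⊥bis P2·P1 via (11.295,18.565): [(0, 13.9036) (0, 0) (18, 0) (18, 21.3321)]  |A|=317.1217
4. ⊥bis P2·P3 via (13.875,18.165): [(6.0415, 16.3969) (0, 13.9036) (0, 0) (18, 0) (18, 19.096)]  |A|=303.7517
5. ⊥bis P2·P4 via (9.405,8.755): [(13.8706, 18.164) (5.2498, 0) (18, 0) (18, 19.096)]  |A|=155.225
6. canonical 4-gon: [(13.8706, 18.164) (5.2498, 0) (18, 0) (18, 19.096)]
7. shoelace: 155.225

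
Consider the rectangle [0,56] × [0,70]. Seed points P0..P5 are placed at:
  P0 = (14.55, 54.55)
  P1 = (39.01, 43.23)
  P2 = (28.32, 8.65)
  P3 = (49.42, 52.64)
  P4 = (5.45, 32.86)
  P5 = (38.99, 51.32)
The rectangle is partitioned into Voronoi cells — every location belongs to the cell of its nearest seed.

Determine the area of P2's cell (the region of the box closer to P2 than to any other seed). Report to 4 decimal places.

Area of P2's cell: 1153.9403

1. box [0,56]×[0,70]: [(0, 0) (56, 0) (56, 70) (0, 70)]
2. ⊥bis P2·P0 via (21.435,31.6): [(0, 25.1695) (0, 0) (56, 0) (56, 41.9695)]  |A|=1879.892
3. ⊥bis P2·P1 via (33.665,25.94): [(18.3499, 30.6745) (0, 25.1695) (0, 0) (56, 0) (56, 19.0354)]  |A|=1448.1566
4. ⊥bis P2·P3 via (38.87,30.645): [(18.3499, 30.6745) (0, 25.1695) (0, 0) (56, 0) (56, 19.0354)]  |A|=1448.1566
5. ⊥bis P2·P4 via (16.885,20.755): [(25.1578, 28.5699) (0, 4.8046) (0, 0) (56, 0) (56, 19.0354)]  |A|=1153.9403
6. ⊥bis P2·P5 via (33.655,29.985): [(25.1578, 28.5699) (0, 4.8046) (0, 0) (56, 0) (56, 19.0354)]  |A|=1153.9403
7. canonical 5-gon: [(25.1578, 28.5699) (0, 4.8046) (0, 0) (56, 0) (56, 19.0354)]
8. shoelace: 1153.9403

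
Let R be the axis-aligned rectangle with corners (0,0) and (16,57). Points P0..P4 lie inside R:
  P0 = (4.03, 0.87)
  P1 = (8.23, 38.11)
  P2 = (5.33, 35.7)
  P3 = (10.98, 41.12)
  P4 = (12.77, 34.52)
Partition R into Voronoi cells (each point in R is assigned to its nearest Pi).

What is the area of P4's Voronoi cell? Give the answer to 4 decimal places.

1. box [0,16]×[0,57]: [(0, 0) (16, 0) (16, 57) (0, 57)]
2. ⊥bis P4·P0 via (8.4,17.695): [(0, 19.8768) (16, 15.721) (16, 57) (0, 57)]  |A|=627.2177
3. ⊥bis P4·P1 via (10.5,36.315): [(0, 23.0364) (0, 19.8768) (16, 15.721) (16, 43.2704)]  |A|=245.6728
4. ⊥bis P4·P2 via (9.05,35.11): [(8.9253, 34.3236) (6.3715, 18.2219) (16, 15.721) (16, 43.2704)]  |A|=178.1631
5. ⊥bis P4·P3 via (11.875,37.82): [(11.6396, 37.7562) (8.9253, 34.3236) (6.3715, 18.2219) (16, 15.721) (16, 38.9388)]  |A|=168.7191
6. canonical 5-gon: [(11.6396, 37.7562) (8.9253, 34.3236) (6.3715, 18.2219) (16, 15.721) (16, 38.9388)]
7. shoelace: 168.7191

Area of P4's cell: 168.7191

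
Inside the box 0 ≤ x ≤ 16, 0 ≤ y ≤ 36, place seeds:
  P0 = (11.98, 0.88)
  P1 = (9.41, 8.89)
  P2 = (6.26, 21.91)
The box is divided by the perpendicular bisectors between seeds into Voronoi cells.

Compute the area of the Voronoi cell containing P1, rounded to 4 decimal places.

1. box [0,16]×[0,36]: [(0, 0) (16, 0) (16, 36) (0, 36)]
2. ⊥bis P1·P0 via (10.695,4.885): [(0, 1.4535) (16, 6.5871) (16, 36) (0, 36)]  |A|=511.675
3. ⊥bis P1·P2 via (7.835,15.4): [(0, 13.5044) (0, 1.4535) (16, 6.5871) (16, 17.3754)]  |A|=182.7137
4. canonical 4-gon: [(0, 13.5044) (0, 1.4535) (16, 6.5871) (16, 17.3754)]
5. shoelace: 182.7137

Area of P1's cell: 182.7137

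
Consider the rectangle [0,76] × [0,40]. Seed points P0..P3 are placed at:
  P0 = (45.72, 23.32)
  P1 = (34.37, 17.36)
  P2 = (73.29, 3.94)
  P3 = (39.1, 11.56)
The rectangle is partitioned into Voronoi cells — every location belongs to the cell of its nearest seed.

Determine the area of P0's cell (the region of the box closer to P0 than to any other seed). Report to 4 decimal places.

1. box [0,76]×[0,40]: [(0, 0) (76, 0) (76, 40) (0, 40)]
2. ⊥bis P0·P1 via (40.045,20.34): [(50.7257, 0) (76, 0) (76, 40) (29.7213, 40)]  |A|=1431.0585
3. ⊥bis P0·P2 via (59.505,13.63): [(50.3829, 0.6529) (76, 37.0958) (76, 40) (29.7213, 40)]  |A|=947.6644
4. ⊥bis P0·P3 via (42.41,17.44): [(41.2144, 18.113) (56.5772, 9.4649) (76, 37.0958) (76, 40) (29.7213, 40)]  |A|=853.1911
5. canonical 5-gon: [(41.2144, 18.113) (56.5772, 9.4649) (76, 37.0958) (76, 40) (29.7213, 40)]
6. shoelace: 853.1911

Area of P0's cell: 853.1911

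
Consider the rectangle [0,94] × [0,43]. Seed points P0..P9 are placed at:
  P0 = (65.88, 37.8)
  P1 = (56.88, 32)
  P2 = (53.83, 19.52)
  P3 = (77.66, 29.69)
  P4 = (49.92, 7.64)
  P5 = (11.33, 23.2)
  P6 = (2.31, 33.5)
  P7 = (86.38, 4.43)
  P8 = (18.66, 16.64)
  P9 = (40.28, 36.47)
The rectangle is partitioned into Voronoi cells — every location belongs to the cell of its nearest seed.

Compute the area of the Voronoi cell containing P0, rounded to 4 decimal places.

1. box [0,94]×[0,43]: [(0, 0) (94, 0) (94, 43) (0, 43)]
2. ⊥bis P0·P1 via (61.38,34.9): [(83.8711, 0) (94, 0) (94, 43) (56.16, 43)]  |A|=1031.3311
3. ⊥bis P0·P2 via (59.855,28.66): [(69.4976, 22.3037) (94, 6.1519) (94, 43) (56.16, 43)]  |A|=843.0068
4. ⊥bis P0·P3 via (71.77,33.745): [(66.7879, 26.5084) (78.1417, 43) (56.16, 43)]  |A|=181.2564
5. ⊥bis P0·P4 via (57.9,22.72): [(66.7879, 26.5084) (78.1417, 43) (56.16, 43)]  |A|=181.2564
6. ⊥bis P0·P5 via (38.605,30.5): [(66.7879, 26.5084) (78.1417, 43) (56.16, 43)]  |A|=181.2564
7. ⊥bis P0·P6 via (34.095,35.65): [(66.7879, 26.5084) (78.1417, 43) (56.16, 43)]  |A|=181.2564
8. ⊥bis P0·P7 via (76.13,21.115): [(66.7879, 26.5084) (78.1417, 43) (56.16, 43)]  |A|=181.2564
9. ⊥bis P0·P8 via (42.27,27.22): [(66.7879, 26.5084) (78.1417, 43) (56.16, 43)]  |A|=181.2564
10. ⊥bis P0·P9 via (53.08,37.135): [(66.7879, 26.5084) (78.1417, 43) (56.16, 43)]  |A|=181.2564
11. canonical 3-gon: [(66.7879, 26.5084) (78.1417, 43) (56.16, 43)]
12. shoelace: 181.2564

Area of P0's cell: 181.2564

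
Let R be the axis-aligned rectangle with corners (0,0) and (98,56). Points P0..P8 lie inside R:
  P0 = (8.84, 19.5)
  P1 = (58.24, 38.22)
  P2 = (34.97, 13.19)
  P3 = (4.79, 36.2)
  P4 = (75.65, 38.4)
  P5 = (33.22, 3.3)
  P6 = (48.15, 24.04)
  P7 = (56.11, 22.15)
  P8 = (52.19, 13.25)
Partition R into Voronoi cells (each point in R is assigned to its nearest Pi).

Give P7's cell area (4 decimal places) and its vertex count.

Area of P7's cell: 398.7985 (4 vertices)

1. box [0,98]×[0,56]: [(0, 0) (98, 0) (98, 56) (0, 56)]
2. ⊥bis P7·P0 via (32.475,20.825): [(33.6425, 0) (98, 0) (98, 56) (30.5031, 56)]  |A|=3691.9253
3. ⊥bis P7·P1 via (57.175,30.185): [(31.7614, 33.5534) (33.6425, 0) (98, 0) (98, 24.7738)]  |A|=1900.2005
4. ⊥bis P7·P2 via (45.54,17.67): [(39.2274, 32.5639) (53.0293, 0) (98, 0) (98, 24.7738)]  |A|=1460.2226
5. ⊥bis P7·P3 via (30.45,29.175): [(39.2274, 32.5639) (53.0293, 0) (98, 0) (98, 24.7738)]  |A|=1460.2226
6. ⊥bis P7·P4 via (65.88,30.275): [(67.0425, 28.8771) (39.2274, 32.5639) (53.0293, 0) (91.0575, 0)]  |A|=976.5154
7. ⊥bis P7·P5 via (44.665,12.725): [(67.0425, 28.8771) (39.2274, 32.5639) (50.7865, 5.2915) (55.1441, 0) (91.0575, 0)]  |A|=970.9201
8. ⊥bis P7·P6 via (52.13,23.095): [(67.0425, 28.8771) (53.916, 30.617) (48.9382, 9.6523) (50.7865, 5.2915) (55.1441, 0) (91.0575, 0)]  |A|=812.1037
9. ⊥bis P7·P8 via (54.15,17.7): [(89.1624, 2.2788) (67.0425, 28.8771) (53.916, 30.617) (51.1616, 19.0163)]  |A|=398.7985
10. canonical 4-gon: [(89.1624, 2.2788) (67.0425, 28.8771) (53.916, 30.617) (51.1616, 19.0163)]
11. shoelace: 398.7985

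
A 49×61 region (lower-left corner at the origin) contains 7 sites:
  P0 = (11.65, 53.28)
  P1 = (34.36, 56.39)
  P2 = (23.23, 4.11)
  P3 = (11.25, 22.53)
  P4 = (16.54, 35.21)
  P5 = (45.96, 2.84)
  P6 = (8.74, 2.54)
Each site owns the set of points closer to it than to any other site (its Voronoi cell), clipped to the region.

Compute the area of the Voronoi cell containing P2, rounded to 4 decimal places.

1. box [0,49]×[0,61]: [(0, 0) (49, 0) (49, 61) (0, 61)]
2. ⊥bis P2·P0 via (17.44,28.695): [(0, 24.5877) (0, 0) (49, 0) (49, 36.1277)]  |A|=1487.5271
3. ⊥bis P2·P1 via (28.795,30.25): [(26.299, 30.7814) (0, 24.5877) (0, 0) (49, 0) (49, 25.9485)]  |A|=1371.9885
4. ⊥bis P2·P3 via (17.24,13.32): [(39.701, 27.9282) (0, 2.1074) (0, 0) (49, 0) (49, 25.9485)]  |A|=846.7221
5. ⊥bis P2·P4 via (19.885,19.66): [(30.4986, 21.9431) (0, 2.1074) (0, 0) (49, 0) (49, 25.923)]  |A|=809.5496
6. ⊥bis P2·P5 via (34.595,3.475): [(35.6893, 23.0597) (30.4986, 21.9431) (0, 2.1074) (0, 0) (34.4008, 0)]  |A|=468.6963
7. ⊥bis P2·P6 via (15.985,3.325): [(35.6893, 23.0597) (30.4986, 21.9431) (15.0559, 11.8995) (16.3453, 0) (34.4008, 0)]  |A|=355.581
8. canonical 5-gon: [(35.6893, 23.0597) (30.4986, 21.9431) (15.0559, 11.8995) (16.3453, 0) (34.4008, 0)]
9. shoelace: 355.581

Area of P2's cell: 355.5810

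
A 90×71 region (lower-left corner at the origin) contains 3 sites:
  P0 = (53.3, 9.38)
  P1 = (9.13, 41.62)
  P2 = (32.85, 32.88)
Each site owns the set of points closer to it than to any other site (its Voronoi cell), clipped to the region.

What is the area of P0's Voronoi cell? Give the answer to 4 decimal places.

1. box [0,90]×[0,71]: [(0, 0) (90, 0) (90, 71) (0, 71)]
2. ⊥bis P0·P1 via (31.215,25.5): [(12.6024, 0) (90, 0) (90, 71) (64.4258, 71)]  |A|=3655.5009
3. ⊥bis P0·P2 via (43.075,21.13): [(18.7936, 0) (90, 0) (90, 61.9647)]  |A|=2206.1434
4. canonical 3-gon: [(18.7936, 0) (90, 0) (90, 61.9647)]
5. shoelace: 2206.1434

Area of P0's cell: 2206.1434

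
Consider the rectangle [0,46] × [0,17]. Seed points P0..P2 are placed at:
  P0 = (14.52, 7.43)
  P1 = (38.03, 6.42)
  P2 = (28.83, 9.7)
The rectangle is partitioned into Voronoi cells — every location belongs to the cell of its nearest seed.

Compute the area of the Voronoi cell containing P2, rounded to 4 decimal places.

1. box [0,46]×[0,17]: [(0, 0) (46, 0) (46, 17) (0, 17)]
2. ⊥bis P2·P0 via (21.675,8.565): [(23.0337, 0) (46, 0) (46, 17) (20.337, 17)]  |A|=413.3497
3. ⊥bis P2·P1 via (33.43,8.06): [(23.0337, 0) (30.5564, 0) (36.6173, 17) (20.337, 17)]  |A|=202.3265
4. canonical 4-gon: [(23.0337, 0) (30.5564, 0) (36.6173, 17) (20.337, 17)]
5. shoelace: 202.3265

Area of P2's cell: 202.3265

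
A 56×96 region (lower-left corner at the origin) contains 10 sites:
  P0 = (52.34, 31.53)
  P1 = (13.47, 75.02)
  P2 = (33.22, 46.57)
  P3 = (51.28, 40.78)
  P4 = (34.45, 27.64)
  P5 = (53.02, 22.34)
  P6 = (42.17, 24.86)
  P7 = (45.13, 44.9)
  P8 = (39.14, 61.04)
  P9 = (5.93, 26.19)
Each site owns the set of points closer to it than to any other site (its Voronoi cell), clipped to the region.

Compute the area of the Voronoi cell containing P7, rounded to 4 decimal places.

Area of P7's cell: 209.5685

1. box [0,56]×[0,96]: [(0, 0) (56, 0) (56, 96) (0, 96)]
2. ⊥bis P7·P0 via (48.735,38.215): [(0, 11.9338) (56, 42.1328) (56, 96) (0, 96)]  |A|=3862.1353
3. ⊥bis P7·P1 via (29.3,59.96): [(0, 29.1619) (0, 11.9338) (56, 42.1328) (56, 88.0251)]  |A|=1767.3731
4. ⊥bis P7·P2 via (39.175,45.735): [(43.2215, 74.5932) (37.2523, 32.0228) (56, 42.1328) (56, 88.0251)]  |A|=662.0942
5. ⊥bis P7·P3 via (48.205,42.84): [(43.2215, 74.5932) (37.2523, 32.0228) (43.0544, 35.1517) (56, 54.4757) (56, 88.0251)]  |A|=582.2009
6. ⊥bis P7·P4 via (39.79,36.27): [(43.2215, 74.5932) (38.0029, 37.3758) (42.2759, 34.7318) (43.0544, 35.1517) (56, 54.4757) (56, 88.0251)]  |A|=569.7718
7. ⊥bis P7·P5 via (49.075,33.62): [(43.2215, 74.5932) (38.0029, 37.3758) (42.2759, 34.7318) (43.0544, 35.1517) (56, 54.4757) (56, 88.0251)]  |A|=569.7718
8. ⊥bis P7·P6 via (43.65,34.88): [(43.2215, 74.5932) (38.0029, 37.3758) (41.5304, 35.1931) (42.787, 35.0075) (43.0544, 35.1517) (56, 54.4757) (56, 88.0251)]  |A|=569.5512
9. ⊥bis P7·P8 via (42.135,52.97): [(40.0827, 52.2083) (38.0029, 37.3758) (41.5304, 35.1931) (42.787, 35.0075) (43.0544, 35.1517) (56, 54.4757) (56, 58.1157)]  |A|=209.5685
10. ⊥bis P7·P9 via (25.53,35.545): [(40.0827, 52.2083) (38.0029, 37.3758) (41.5304, 35.1931) (42.787, 35.0075) (43.0544, 35.1517) (56, 54.4757) (56, 58.1157)]  |A|=209.5685
11. canonical 7-gon: [(40.0827, 52.2083) (38.0029, 37.3758) (41.5304, 35.1931) (42.787, 35.0075) (43.0544, 35.1517) (56, 54.4757) (56, 58.1157)]
12. shoelace: 209.5685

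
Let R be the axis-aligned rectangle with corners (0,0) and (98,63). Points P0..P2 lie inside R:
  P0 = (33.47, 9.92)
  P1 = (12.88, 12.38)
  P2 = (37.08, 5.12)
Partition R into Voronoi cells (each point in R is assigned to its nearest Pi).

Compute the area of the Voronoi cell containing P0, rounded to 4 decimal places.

Area of P0's cell: 2572.0057

1. box [0,98]×[0,63]: [(0, 0) (98, 0) (98, 63) (0, 63)]
2. ⊥bis P0·P1 via (23.175,11.15): [(21.8428, 0) (98, 0) (98, 63) (29.3698, 63)]  |A|=4560.8015
3. ⊥bis P0·P2 via (35.275,7.52): [(21.8428, 0) (25.2761, 0) (98, 54.6944) (98, 63) (29.3698, 63)]  |A|=2572.0057
4. canonical 5-gon: [(21.8428, 0) (25.2761, 0) (98, 54.6944) (98, 63) (29.3698, 63)]
5. shoelace: 2572.0057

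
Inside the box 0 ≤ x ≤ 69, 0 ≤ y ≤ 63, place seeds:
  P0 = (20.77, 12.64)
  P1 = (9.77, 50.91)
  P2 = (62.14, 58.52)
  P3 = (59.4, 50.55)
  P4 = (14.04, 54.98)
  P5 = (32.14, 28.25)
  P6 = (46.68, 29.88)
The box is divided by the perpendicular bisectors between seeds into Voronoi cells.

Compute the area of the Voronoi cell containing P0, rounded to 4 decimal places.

1. box [0,69]×[0,63]: [(0, 0) (69, 0) (69, 63) (0, 63)]
2. ⊥bis P0·P1 via (15.27,31.775): [(0, 27.3859) (0, 0) (69, 0) (69, 47.2187)]  |A|=2573.8591
3. ⊥bis P0·P2 via (41.455,35.58): [(38.3255, 38.4019) (0, 27.3859) (0, 0) (69, 0) (69, 10.7427)]  |A|=2014.4172
4. ⊥bis P0·P3 via (40.085,31.595): [(34.4876, 37.2987) (0, 27.3859) (0, 0) (69, 0) (69, 2.1308)]  |A|=1795.8135
5. ⊥bis P0·P4 via (17.405,33.81): [(35.1442, 36.6297) (28.4677, 35.5684) (0, 27.3859) (0, 0) (69, 0) (69, 2.1308)]  |A|=1793.2316
6. ⊥bis P0·P5 via (26.455,20.445): [(12.1365, 30.8743) (0, 27.3859) (0, 0) (54.5242, 0)]  |A|=1007.8826
7. ⊥bis P0·P6 via (33.725,21.26): [(41.6142, 9.4034) (12.1365, 30.8743) (0, 27.3859) (0, 0) (47.871, 0)]  |A|=976.6013
8. canonical 5-gon: [(41.6142, 9.4034) (12.1365, 30.8743) (0, 27.3859) (0, 0) (47.871, 0)]
9. shoelace: 976.6013

Area of P0's cell: 976.6013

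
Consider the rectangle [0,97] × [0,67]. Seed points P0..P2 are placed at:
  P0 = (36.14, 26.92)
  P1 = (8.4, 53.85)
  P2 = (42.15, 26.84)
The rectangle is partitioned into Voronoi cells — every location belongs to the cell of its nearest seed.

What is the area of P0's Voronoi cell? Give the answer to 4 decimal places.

Area of P0's cell: 1473.7302

1. box [0,97]×[0,67]: [(0, 0) (97, 0) (97, 67) (0, 67)]
2. ⊥bis P0·P1 via (22.27,40.385): [(0, 17.4452) (0, 0) (97, 0) (97, 67) (48.1078, 67)]  |A|=5307.0117
3. ⊥bis P0·P2 via (39.145,26.88): [(39.5619, 58.197) (0, 17.4452) (0, 0) (38.7872, 0)]  |A|=1473.7302
4. canonical 4-gon: [(39.5619, 58.197) (0, 17.4452) (0, 0) (38.7872, 0)]
5. shoelace: 1473.7302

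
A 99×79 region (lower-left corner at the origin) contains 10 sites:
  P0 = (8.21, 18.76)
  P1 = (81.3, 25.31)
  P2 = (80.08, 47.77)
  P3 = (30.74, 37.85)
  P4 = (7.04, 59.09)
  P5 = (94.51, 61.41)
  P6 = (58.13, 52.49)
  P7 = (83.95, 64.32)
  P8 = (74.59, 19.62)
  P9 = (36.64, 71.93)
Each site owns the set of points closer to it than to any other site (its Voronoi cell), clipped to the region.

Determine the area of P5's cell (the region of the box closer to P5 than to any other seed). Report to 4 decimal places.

1. box [0,99]×[0,79]: [(0, 0) (99, 0) (99, 79) (0, 79)]
2. ⊥bis P5·P0 via (51.36,40.085): [(71.1703, 0) (99, 0) (99, 79) (32.128, 79)]  |A|=3740.7203
3. ⊥bis P5·P1 via (87.905,43.36): [(41.3162, 60.4082) (99, 39.3) (99, 79) (32.128, 79)]  |A|=1766.6604
4. ⊥bis P5·P2 via (87.295,54.59): [(99, 42.2071) (99, 79) (64.2214, 79)]  |A|=639.8037
5. ⊥bis P5·P3 via (62.625,49.63): [(99, 42.2071) (99, 79) (64.2214, 79)]  |A|=639.8037
6. ⊥bis P5·P4 via (50.775,60.25): [(99, 42.2071) (99, 79) (64.2214, 79)]  |A|=639.8037
7. ⊥bis P5·P6 via (76.32,56.95): [(73.2574, 69.4406) (99, 42.2071) (99, 79) (70.9136, 79)]  |A|=607.817
8. ⊥bis P5·P7 via (89.23,62.865): [(87.0276, 54.8729) (99, 42.2071) (99, 79) (93.6763, 79)]  |A|=284.4723
9. ⊥bis P5·P8 via (84.55,40.515): [(87.0276, 54.8729) (99, 42.2071) (99, 79) (93.6763, 79)]  |A|=284.4723
10. ⊥bis P5·P9 via (65.575,66.67): [(87.0276, 54.8729) (99, 42.2071) (99, 79) (93.6763, 79)]  |A|=284.4723
11. canonical 4-gon: [(87.0276, 54.8729) (99, 42.2071) (99, 79) (93.6763, 79)]
12. shoelace: 284.4723

Area of P5's cell: 284.4723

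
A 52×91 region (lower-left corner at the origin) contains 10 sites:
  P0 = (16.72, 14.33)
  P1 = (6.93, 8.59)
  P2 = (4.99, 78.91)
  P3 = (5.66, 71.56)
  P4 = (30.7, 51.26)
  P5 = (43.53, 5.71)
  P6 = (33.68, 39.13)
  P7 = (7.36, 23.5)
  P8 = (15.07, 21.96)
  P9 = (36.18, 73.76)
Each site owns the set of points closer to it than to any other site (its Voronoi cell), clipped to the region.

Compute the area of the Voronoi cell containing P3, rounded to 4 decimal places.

Area of P3's cell: 470.8514

1. box [0,52]×[0,91]: [(0, 0) (52, 0) (52, 91) (0, 91)]
2. ⊥bis P3·P0 via (11.19,42.945): [(0, 40.7825) (52, 50.8317) (52, 91) (0, 91)]  |A|=2350.0302
3. ⊥bis P3·P1 via (6.295,40.075): [(0, 40.7825) (52, 50.8317) (52, 91) (0, 91)]  |A|=2350.0302
4. ⊥bis P3·P2 via (5.325,75.235): [(0, 74.7496) (0, 40.7825) (52, 50.8317) (52, 79.4897)]  |A|=1628.2526
5. ⊥bis P3·P4 via (18.18,61.41): [(31.3081, 77.6035) (0, 74.7496) (0, 40.7825) (1.7279, 41.1164)]  |A|=558.3083
6. ⊥bis P3·P5 via (24.595,38.635): [(31.3081, 77.6035) (0, 74.7496) (0, 40.7825) (1.7279, 41.1164)]  |A|=558.3083
7. ⊥bis P3·P6 via (19.67,55.345): [(31.3081, 77.6035) (0, 74.7496) (0, 40.7825) (1.7279, 41.1164)]  |A|=558.3083
8. ⊥bis P3·P7 via (6.51,47.53): [(6.9398, 47.5452) (31.3081, 77.6035) (0, 74.7496) (0, 47.2997)]  |A|=531.0102
9. ⊥bis P3·P8 via (10.365,46.76): [(6.9398, 47.5452) (31.3081, 77.6035) (0, 74.7496) (0, 47.2997)]  |A|=531.0102
10. ⊥bis P3·P9 via (20.92,72.66): [(6.9398, 47.5452) (21.441, 65.4324) (20.6338, 76.6305) (0, 74.7496) (0, 47.2997)]  |A|=470.8514
11. canonical 5-gon: [(6.9398, 47.5452) (21.441, 65.4324) (20.6338, 76.6305) (0, 74.7496) (0, 47.2997)]
12. shoelace: 470.8514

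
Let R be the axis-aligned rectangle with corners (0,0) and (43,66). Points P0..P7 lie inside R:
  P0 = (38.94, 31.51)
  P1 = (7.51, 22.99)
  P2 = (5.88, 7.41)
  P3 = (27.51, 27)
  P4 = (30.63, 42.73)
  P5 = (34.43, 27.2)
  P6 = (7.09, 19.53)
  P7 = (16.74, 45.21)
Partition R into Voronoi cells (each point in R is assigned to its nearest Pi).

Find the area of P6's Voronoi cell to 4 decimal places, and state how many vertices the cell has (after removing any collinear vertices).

1. box [0,43]×[0,66]: [(0, 0) (43, 0) (43, 66) (0, 66)]
2. ⊥bis P6·P0 via (23.015,25.52): [(0, 0) (32.614, 0) (7.7889, 66) (0, 66)]  |A|=1333.2981
3. ⊥bis P6·P1 via (7.3,21.26): [(0, 22.1461) (0, 0) (32.614, 0) (25.4459, 19.0573)]  |A|=592.5318
4. ⊥bis P6·P2 via (6.485,13.47): [(0, 22.1461) (0, 14.1174) (28.3693, 11.2852) (25.4459, 19.0573)]  |A|=208.2535
5. ⊥bis P6·P3 via (17.3,23.265): [(18.5322, 19.8965) (0, 22.1461) (0, 14.1174) (21.429, 11.9781)]  |A|=156.1387
6. ⊥bis P6·P4 via (18.86,31.13): [(18.5322, 19.8965) (0, 22.1461) (0, 14.1174) (21.429, 11.9781)]  |A|=156.1387
7. ⊥bis P6·P5 via (20.76,23.365): [(18.5322, 19.8965) (0, 22.1461) (0, 14.1174) (21.429, 11.9781)]  |A|=156.1387
8. ⊥bis P6·P7 via (11.915,32.37): [(18.5322, 19.8965) (0, 22.1461) (0, 14.1174) (21.429, 11.9781)]  |A|=156.1387
9. canonical 4-gon: [(18.5322, 19.8965) (0, 22.1461) (0, 14.1174) (21.429, 11.9781)]
10. shoelace: 156.1387

Area of P6's cell: 156.1387 (4 vertices)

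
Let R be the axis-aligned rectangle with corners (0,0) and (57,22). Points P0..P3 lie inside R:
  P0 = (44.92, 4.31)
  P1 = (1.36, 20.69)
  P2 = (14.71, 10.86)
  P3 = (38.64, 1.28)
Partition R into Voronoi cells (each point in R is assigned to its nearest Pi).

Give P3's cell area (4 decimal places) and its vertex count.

1. box [0,57]×[0,22]: [(0, 0) (57, 0) (57, 22) (0, 22)]
2. ⊥bis P3·P0 via (41.78,2.795): [(0, 0) (43.1285, 0) (32.5139, 22) (0, 22)]  |A|=832.0668
3. ⊥bis P3·P1 via (20,10.985): [(14.2806, 0) (43.1285, 0) (32.5139, 22) (25.735, 22)]  |A|=391.895
4. ⊥bis P3·P2 via (26.675,6.07): [(24.245, 0) (43.1285, 0) (32.8082, 21.3901)]  |A|=201.9607
5. canonical 3-gon: [(24.245, 0) (43.1285, 0) (32.8082, 21.3901)]
6. shoelace: 201.9607

Area of P3's cell: 201.9607 (3 vertices)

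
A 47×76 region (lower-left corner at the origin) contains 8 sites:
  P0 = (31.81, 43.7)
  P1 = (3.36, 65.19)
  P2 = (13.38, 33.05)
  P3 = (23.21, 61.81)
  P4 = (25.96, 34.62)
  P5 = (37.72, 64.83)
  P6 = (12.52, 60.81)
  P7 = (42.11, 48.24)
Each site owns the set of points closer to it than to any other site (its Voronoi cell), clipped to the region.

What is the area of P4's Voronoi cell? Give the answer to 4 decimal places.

1. box [0,47]×[0,76]: [(0, 0) (47, 0) (47, 76) (0, 76)]
2. ⊥bis P4·P0 via (28.885,39.16): [(0, 57.7698) (0, 0) (47, 0) (47, 27.489)]  |A|=2003.5823
3. ⊥bis P4·P1 via (14.66,49.905): [(13.5179, 49.0606) (0, 39.0671) (0, 0) (47, 0) (47, 27.489)]  |A|=1877.1715
4. ⊥bis P4·P2 via (19.67,33.835): [(18.1416, 46.0817) (23.8927, 0) (47, 0) (47, 27.489)]  |A|=929.057
5. ⊥bis P4·P3 via (24.585,48.215): [(18.1416, 46.0817) (23.8927, 0) (47, 0) (47, 27.489)]  |A|=929.057
6. ⊥bis P4·P5 via (31.84,49.725): [(18.1416, 46.0817) (23.8927, 0) (47, 0) (47, 27.489)]  |A|=929.057
7. ⊥bis P4·P6 via (19.24,47.715): [(18.1416, 46.0817) (23.8927, 0) (47, 0) (47, 27.489)]  |A|=929.057
8. ⊥bis P4·P7 via (34.035,41.43): [(44.3548, 29.1932) (18.1416, 46.0817) (23.8927, 0) (47, 0) (47, 26.0567)]  |A|=927.1626
9. canonical 5-gon: [(44.3548, 29.1932) (18.1416, 46.0817) (23.8927, 0) (47, 0) (47, 26.0567)]
10. shoelace: 927.1626

Area of P4's cell: 927.1626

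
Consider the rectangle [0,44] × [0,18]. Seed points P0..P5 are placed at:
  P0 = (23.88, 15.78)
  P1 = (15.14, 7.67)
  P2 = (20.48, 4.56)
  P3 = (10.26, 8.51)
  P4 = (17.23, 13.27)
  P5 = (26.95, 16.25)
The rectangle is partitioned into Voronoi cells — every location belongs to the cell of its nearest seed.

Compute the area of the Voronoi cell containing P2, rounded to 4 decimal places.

1. box [0,44]×[0,18]: [(0, 0) (44, 0) (44, 18) (0, 18)]
2. ⊥bis P2·P0 via (22.18,10.17): [(0, 16.8912) (0, 0) (44, 0) (44, 3.5579)]  |A|=449.88
3. ⊥bis P2·P1 via (17.81,6.115): [(20.4729, 10.6873) (14.2486, 0) (44, 0) (44, 3.5579)]  |A|=200.8342
4. ⊥bis P2·P3 via (15.37,6.535): [(20.4729, 10.6873) (14.2486, 0) (44, 0) (44, 3.5579)]  |A|=200.8342
5. ⊥bis P2·P4 via (18.855,8.915): [(22.2012, 10.1636) (19.6033, 9.1942) (14.2486, 0) (44, 0) (44, 3.5579)]  |A|=199.3163
6. ⊥bis P2·P5 via (23.715,10.405): [(26.5108, 8.8577) (22.2012, 10.1636) (19.6033, 9.1942) (14.2486, 0) (42.5148, 0)]  |A|=161.6261
7. canonical 5-gon: [(26.5108, 8.8577) (22.2012, 10.1636) (19.6033, 9.1942) (14.2486, 0) (42.5148, 0)]
8. shoelace: 161.6261

Area of P2's cell: 161.6261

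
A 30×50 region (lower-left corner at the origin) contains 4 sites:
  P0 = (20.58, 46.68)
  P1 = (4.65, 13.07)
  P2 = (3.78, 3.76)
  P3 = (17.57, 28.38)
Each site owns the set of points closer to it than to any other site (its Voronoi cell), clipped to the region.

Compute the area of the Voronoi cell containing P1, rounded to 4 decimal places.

Area of P1's cell: 302.0470

1. box [0,30]×[0,50]: [(0, 0) (30, 0) (30, 50) (0, 50)]
2. ⊥bis P1·P0 via (12.615,29.875): [(0, 35.8541) (0, 0) (30, 0) (30, 21.6351)]  |A|=862.3377
3. ⊥bis P1·P2 via (4.215,8.415): [(0, 35.8541) (0, 8.8089) (30, 6.0054) (30, 21.6351)]  |A|=640.1228
4. ⊥bis P1·P3 via (11.11,20.725): [(0, 30.1006) (0, 8.8089) (28.3722, 6.1576)]  |A|=302.047
5. canonical 3-gon: [(0, 30.1006) (0, 8.8089) (28.3722, 6.1576)]
6. shoelace: 302.047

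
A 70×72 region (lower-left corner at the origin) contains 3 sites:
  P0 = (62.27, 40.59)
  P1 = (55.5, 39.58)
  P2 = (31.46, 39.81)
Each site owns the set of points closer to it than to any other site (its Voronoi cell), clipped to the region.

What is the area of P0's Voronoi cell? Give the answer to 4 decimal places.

Area of P0's cell: 756.4009

1. box [0,70]×[0,72]: [(0, 0) (70, 0) (70, 72) (0, 72)]
2. ⊥bis P0·P1 via (58.885,40.085): [(64.8652, 0) (70, 0) (70, 72) (54.1237, 72)]  |A|=756.4009
3. ⊥bis P0·P2 via (46.865,40.2): [(64.8652, 0) (70, 0) (70, 72) (54.1237, 72)]  |A|=756.4009
4. canonical 4-gon: [(64.8652, 0) (70, 0) (70, 72) (54.1237, 72)]
5. shoelace: 756.4009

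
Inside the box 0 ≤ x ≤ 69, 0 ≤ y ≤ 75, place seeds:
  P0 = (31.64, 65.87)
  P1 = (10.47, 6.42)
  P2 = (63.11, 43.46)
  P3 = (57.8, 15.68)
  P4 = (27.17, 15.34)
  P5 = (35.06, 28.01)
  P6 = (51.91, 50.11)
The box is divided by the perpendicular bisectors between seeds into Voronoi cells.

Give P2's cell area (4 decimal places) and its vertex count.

Area of P2's cell: 385.3652 (4 vertices)

1. box [0,69]×[0,75]: [(0, 0) (69, 0) (69, 75) (0, 75)]
2. ⊥bis P2·P0 via (47.375,54.665): [(8.4477, 0) (69, 0) (69, 75) (61.8557, 75)]  |A|=2538.6235
3. ⊥bis P2·P1 via (36.79,24.94): [(31.5304, 32.4147) (54.339, 0) (69, 0) (69, 75) (61.8557, 75)]  |A|=1794.8468
4. ⊥bis P2·P3 via (60.455,29.57): [(33.2128, 34.7772) (69, 27.9367) (69, 75) (61.8557, 75)]  |A|=985.8152
5. ⊥bis P2·P4 via (45.14,29.4): [(36.8912, 39.9428) (42.2904, 33.0421) (69, 27.9367) (69, 75) (61.8557, 75)]  |A|=959.1785
6. ⊥bis P2·P5 via (49.085,35.735): [(42.46, 47.7629) (51.5423, 31.2736) (69, 27.9367) (69, 75) (61.8557, 75)]  |A|=850.6045
7. ⊥bis P2·P6 via (57.51,46.785): [(49.9821, 34.1064) (51.5423, 31.2736) (69, 27.9367) (69, 66.1366)]  |A|=385.3652
8. canonical 4-gon: [(49.9821, 34.1064) (51.5423, 31.2736) (69, 27.9367) (69, 66.1366)]
9. shoelace: 385.3652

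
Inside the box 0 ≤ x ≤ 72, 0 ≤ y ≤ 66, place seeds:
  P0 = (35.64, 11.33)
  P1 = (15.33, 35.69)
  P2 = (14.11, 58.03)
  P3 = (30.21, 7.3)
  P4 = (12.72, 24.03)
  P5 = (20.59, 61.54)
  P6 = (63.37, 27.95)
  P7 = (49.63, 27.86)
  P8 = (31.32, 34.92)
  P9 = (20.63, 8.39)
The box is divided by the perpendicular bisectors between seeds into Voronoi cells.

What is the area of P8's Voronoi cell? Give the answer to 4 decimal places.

1. box [0,72]×[0,66]: [(0, 0) (72, 0) (72, 66) (0, 66)]
2. ⊥bis P8·P0 via (33.48,23.125): [(0, 16.9939) (72, 30.1791) (72, 66) (0, 66)]  |A|=3053.7732
3. ⊥bis P8·P1 via (23.325,35.305): [(22.6429, 21.1404) (72, 30.1791) (72, 66) (24.8031, 66)]  |A|=1942.6237
4. ⊥bis P8·P2 via (22.715,46.475): [(23.9056, 47.3616) (22.6429, 21.1404) (72, 30.1791) (72, 66) (48.9336, 66)]  |A|=1717.747
5. ⊥bis P8·P3 via (30.765,21.11): [(23.9056, 47.3616) (22.6571, 21.4358) (23.9683, 21.3831) (72, 30.1791) (72, 66) (48.9336, 66)]  |A|=1717.5529
6. ⊥bis P8·P4 via (22.02,29.475): [(23.9056, 47.3616) (22.9664, 27.8585) (26.4875, 21.8445) (72, 30.1791) (72, 66) (48.9336, 66)]  |A|=1704.9465
7. ⊥bis P8·P5 via (25.955,48.23): [(24.0294, 47.4538) (23.9056, 47.3616) (22.9664, 27.8585) (26.4875, 21.8445) (72, 30.1791) (72, 66) (70.0405, 66)]  |A|=1509.2207
8. ⊥bis P8·P6 via (47.345,31.435): [(53.4036, 59.294) (24.0294, 47.4538) (23.9056, 47.3616) (22.9664, 27.8585) (26.4875, 21.8445) (46.0379, 25.4247)]  |A|=747.4315
9. ⊥bis P8·P7 via (40.475,31.39): [(50.8351, 58.2587) (24.0294, 47.4538) (23.9056, 47.3616) (22.9664, 27.8585) (26.4875, 21.8445) (37.5775, 23.8754)]  |A|=572.5692
10. ⊥bis P8·P9 via (25.975,21.655): [(50.8351, 58.2587) (24.0294, 47.4538) (23.9056, 47.3616) (22.9664, 27.8585) (26.4875, 21.8445) (37.5775, 23.8754)]  |A|=572.5692
11. canonical 6-gon: [(50.8351, 58.2587) (24.0294, 47.4538) (23.9056, 47.3616) (22.9664, 27.8585) (26.4875, 21.8445) (37.5775, 23.8754)]
12. shoelace: 572.5692

Area of P8's cell: 572.5692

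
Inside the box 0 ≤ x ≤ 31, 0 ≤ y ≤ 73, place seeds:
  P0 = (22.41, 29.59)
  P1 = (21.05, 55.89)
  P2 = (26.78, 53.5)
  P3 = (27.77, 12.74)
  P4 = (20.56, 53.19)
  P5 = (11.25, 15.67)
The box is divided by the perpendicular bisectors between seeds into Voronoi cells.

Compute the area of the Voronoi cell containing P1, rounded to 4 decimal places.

1. box [0,31]×[0,73]: [(0, 0) (31, 0) (31, 73) (0, 73)]
2. ⊥bis P1·P0 via (21.73,42.74): [(0, 41.6163) (31, 43.2194) (31, 73) (0, 73)]  |A|=948.047
3. ⊥bis P1·P2 via (23.915,54.695): [(0, 41.6163) (18.8668, 42.5919) (31, 71.6812) (31, 73) (0, 73)]  |A|=775.38
4. ⊥bis P1·P3 via (24.41,34.315): [(0, 41.6163) (18.8668, 42.5919) (31, 71.6812) (31, 73) (0, 73)]  |A|=775.38
5. ⊥bis P1·P4 via (20.805,54.54): [(0, 58.3157) (23.636, 54.0262) (31, 71.6812) (31, 73) (0, 73)]  |A|=472.4885
6. ⊥bis P1·P5 via (16.15,35.78): [(0, 58.3157) (23.636, 54.0262) (31, 71.6812) (31, 73) (0, 73)]  |A|=472.4885
7. canonical 5-gon: [(0, 58.3157) (23.636, 54.0262) (31, 71.6812) (31, 73) (0, 73)]
8. shoelace: 472.4885

Area of P1's cell: 472.4885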